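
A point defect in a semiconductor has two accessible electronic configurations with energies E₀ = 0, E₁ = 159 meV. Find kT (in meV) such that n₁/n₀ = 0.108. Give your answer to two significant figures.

n₁/n₀ = exp[−(E₁−E₀)/kT] = 0.108.
⇒ (E₁−E₀)/kT = ln(1/0.108) = ln(9.259) = 2.226.
kT = 159 meV / 2.226 = 71 meV.

71 meV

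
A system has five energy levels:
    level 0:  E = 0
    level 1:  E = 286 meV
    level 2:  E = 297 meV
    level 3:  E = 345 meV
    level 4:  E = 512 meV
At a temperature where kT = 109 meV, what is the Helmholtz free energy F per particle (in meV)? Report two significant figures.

-19 meV

Eᵢ/kT = 0, 2.624, 2.725, 3.165, 4.697.
Z = Σ e^(−Eᵢ/kT) = e^(−0) + e^(−2.624) + e^(−2.725) + e^(−3.165) + e^(−4.697) = 1.000 + 0.07251 + 0.06555 + 0.04221 + 0.009123 = 1.189.
F = −kT ln Z = −109 × ln(1.189) = −109 × 0.1731 = -19 meV.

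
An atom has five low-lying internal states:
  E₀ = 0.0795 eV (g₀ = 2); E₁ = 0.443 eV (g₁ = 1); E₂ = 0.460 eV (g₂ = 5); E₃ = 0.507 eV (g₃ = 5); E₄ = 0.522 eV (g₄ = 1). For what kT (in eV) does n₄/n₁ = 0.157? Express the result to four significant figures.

0.04267 eV

n₄/n₁ = (g₄/g₁) exp[−(E₄−E₁)/kT] = 0.157.
⇒ (E₄−E₁)/kT = ln((1/1)/0.157) = ln(6.36943) = 1.85151.
kT = 0.079 eV / 1.85151 = 0.04267 eV.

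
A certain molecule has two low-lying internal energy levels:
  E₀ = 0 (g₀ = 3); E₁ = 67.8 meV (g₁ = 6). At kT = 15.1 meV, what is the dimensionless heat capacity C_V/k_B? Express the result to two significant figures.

Eᵢ/kT = 0, 4.490.
Z = Σ gᵢe^(−Eᵢ/kT) = 3·e^(−0) + 6·e^(−4.490) = 3.000 + 0.06732 = 3.067.
⟨E⟩ = 1.488 meV, ⟨E²⟩ = 100.9 meV².
C_V/k_B = (⟨E²⟩ − ⟨E⟩²)/(kT)² = (100.9 − 2.214)/228.0 = 0.43.

0.43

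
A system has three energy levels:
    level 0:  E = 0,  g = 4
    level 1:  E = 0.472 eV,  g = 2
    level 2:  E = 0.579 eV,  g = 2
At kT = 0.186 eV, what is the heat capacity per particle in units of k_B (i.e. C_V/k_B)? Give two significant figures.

0.42

Eᵢ/kT = 0, 2.538, 3.113.
Z = Σ gᵢe^(−Eᵢ/kT) = 4·e^(−0) + 2·e^(−2.538) + 2·e^(−3.113) = 4.000 + 0.1580 + 0.08893 = 4.247.
⟨E⟩ = 0.02968 eV, ⟨E²⟩ = 0.01531 eV².
C_V/k_B = (⟨E²⟩ − ⟨E⟩²)/(kT)² = (0.01531 − 0.0008809)/0.03460 = 0.42.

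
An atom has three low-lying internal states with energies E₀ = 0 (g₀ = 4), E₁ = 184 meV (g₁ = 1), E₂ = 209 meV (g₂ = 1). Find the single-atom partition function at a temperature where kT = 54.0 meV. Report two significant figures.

Eᵢ/kT = 0, 3.407, 3.870.
Z = Σ gᵢe^(−Eᵢ/kT) = 4·e^(−0) + 1·e^(−3.407) + 1·e^(−3.870) = 4.000 + 0.03314 + 0.02086 = 4.054.

Z = 4.1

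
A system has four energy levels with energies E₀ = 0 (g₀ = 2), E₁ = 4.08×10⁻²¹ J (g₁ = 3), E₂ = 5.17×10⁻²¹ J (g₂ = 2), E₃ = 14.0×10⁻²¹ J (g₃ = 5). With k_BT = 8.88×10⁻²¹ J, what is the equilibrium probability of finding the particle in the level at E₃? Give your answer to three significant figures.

0.171

Eᵢ/kT = 0, 0.45946, 0.58221, 1.5766.
Z = Σ gᵢe^(−Eᵢ/kT) = 2·e^(−0) + 3·e^(−0.45946) + 2·e^(−0.58221) + 5·e^(−1.5766) = 2.0000 + 1.8949 + 1.1173 + 1.0334 = 6.0456.
P₃ = g₃ e^(−E₃/kT) / Z = 1.0334/6.0456 = 0.171.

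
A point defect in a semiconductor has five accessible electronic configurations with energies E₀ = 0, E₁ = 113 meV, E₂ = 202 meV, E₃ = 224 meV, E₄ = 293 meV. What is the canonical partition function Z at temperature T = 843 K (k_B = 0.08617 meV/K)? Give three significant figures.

Z = 1.34

k_BT = 0.08617 × 843 K = 72.641 meV.
Eᵢ/kT = 0, 1.5556, 2.7808, 3.0837, 4.0335.
Z = Σ e^(−Eᵢ/kT) = e^(−0) + e^(−1.5556) + e^(−2.7808) + e^(−3.0837) + e^(−4.0335) = 1.0000 + 0.21106 + 0.061989 + 0.045790 + 0.017712 = 1.3366.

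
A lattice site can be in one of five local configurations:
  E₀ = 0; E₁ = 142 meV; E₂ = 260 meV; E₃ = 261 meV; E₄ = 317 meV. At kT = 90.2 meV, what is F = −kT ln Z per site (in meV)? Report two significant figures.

Eᵢ/kT = 0, 1.574, 2.882, 2.894, 3.514.
Z = Σ e^(−Eᵢ/kT) = e^(−0) + e^(−1.574) + e^(−2.882) + e^(−2.894) + e^(−3.514) = 1.000 + 0.2072 + 0.05602 + 0.05535 + 0.02978 = 1.348.
F = −kT ln Z = −90.2 × ln(1.348) = −90.2 × 0.2986 = -27 meV.

-27 meV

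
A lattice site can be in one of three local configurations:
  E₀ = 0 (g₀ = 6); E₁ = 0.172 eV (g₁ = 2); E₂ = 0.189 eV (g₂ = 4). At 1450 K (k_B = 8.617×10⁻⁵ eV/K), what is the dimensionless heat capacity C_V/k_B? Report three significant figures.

0.327

k_BT = 8.617×10⁻⁵ × 1450 K = 0.12495 eV.
Eᵢ/kT = 0, 1.3766, 1.5126.
Z = Σ gᵢe^(−Eᵢ/kT) = 6·e^(−0) + 2·e^(−1.3766) + 4·e^(−1.5126) = 6.0000 + 0.50487 + 0.88135 = 7.3862.
⟨E⟩ = 0.034309 eV, ⟨E²⟩ = 0.0062845 eV².
C_V/k_B = (⟨E²⟩ − ⟨E⟩²)/(kT)² = (0.0062845 − 0.0011771)/0.015613 = 0.327.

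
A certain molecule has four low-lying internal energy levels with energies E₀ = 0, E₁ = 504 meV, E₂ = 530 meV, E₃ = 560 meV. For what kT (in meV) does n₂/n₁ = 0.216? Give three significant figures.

n₂/n₁ = exp[−(E₂−E₁)/kT] = 0.216.
⇒ (E₂−E₁)/kT = ln(1/0.216) = ln(4.6296) = 1.5325.
kT = 26 meV / 1.5325 = 17.0 meV.

17.0 meV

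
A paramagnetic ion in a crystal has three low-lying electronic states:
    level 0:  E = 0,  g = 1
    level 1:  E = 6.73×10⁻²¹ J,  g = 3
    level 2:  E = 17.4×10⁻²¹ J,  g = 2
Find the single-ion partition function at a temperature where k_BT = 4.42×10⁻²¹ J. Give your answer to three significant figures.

Z = 1.69

Eᵢ/kT = 0, 1.5226, 3.9367.
Z = Σ gᵢe^(−Eᵢ/kT) = 1·e^(−0) + 3·e^(−1.5226) + 2·e^(−3.9367) = 1.0000 + 0.65443 + 0.039025 = 1.6935.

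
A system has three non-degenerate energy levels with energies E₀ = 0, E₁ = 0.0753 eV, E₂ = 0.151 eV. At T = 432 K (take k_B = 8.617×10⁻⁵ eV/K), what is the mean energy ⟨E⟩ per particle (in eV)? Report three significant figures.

k_BT = 8.617×10⁻⁵ × 432 K = 0.037225 eV.
Eᵢ/kT = 0, 2.0228, 4.0564.
Z = Σ e^(−Eᵢ/kT) = e^(−0) + e^(−2.0228) + e^(−4.0564) = 1.0000 + 0.13228 + 0.017311 = 1.1496.
⟨E⟩ = Σ Eᵢ e^(−Eᵢ/kT) / Z = (0·1.0000 + 0.0753·0.13228 + 0.151·0.017311) / 1.1496 = 0.0109 eV.

0.0109 eV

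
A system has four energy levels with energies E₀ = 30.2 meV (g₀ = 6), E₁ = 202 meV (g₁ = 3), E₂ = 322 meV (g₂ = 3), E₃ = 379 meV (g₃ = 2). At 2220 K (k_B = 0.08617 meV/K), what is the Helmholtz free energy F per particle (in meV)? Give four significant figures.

-372.3 meV

k_BT = 0.08617 × 2220 K = 191.297 meV.
Eᵢ/kT = 0.157870, 1.05595, 1.68325, 1.98121.
Z = Σ gᵢe^(−Eᵢ/kT) = 6·e^(−0.157870) + 3·e^(−1.05595) + 3·e^(−1.68325) + 2·e^(−1.98121) = 5.12376 + 1.04359 + 0.557308 + 0.275805 = 7.00046.
F = −kT ln Z = −191.297 × ln(7.00046) = −191.297 × 1.94598 = -372.3 meV.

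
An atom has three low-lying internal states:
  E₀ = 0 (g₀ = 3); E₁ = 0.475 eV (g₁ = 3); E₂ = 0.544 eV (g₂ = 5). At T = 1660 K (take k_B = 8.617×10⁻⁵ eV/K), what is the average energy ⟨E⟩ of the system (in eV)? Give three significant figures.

0.0348 eV

k_BT = 8.617×10⁻⁵ × 1660 K = 0.14304 eV.
Eᵢ/kT = 0, 3.3207, 3.8031.
Z = Σ gᵢe^(−Eᵢ/kT) = 3·e^(−0) + 3·e^(−3.3207) + 5·e^(−3.8031) = 3.0000 + 0.10838 + 0.11151 = 3.2199.
⟨E⟩ = Σ Eᵢ gᵢe^(−Eᵢ/kT) / Z = (0·3.0000 + 0.475·0.10838 + 0.544·0.11151) / 3.2199 = 0.0348 eV.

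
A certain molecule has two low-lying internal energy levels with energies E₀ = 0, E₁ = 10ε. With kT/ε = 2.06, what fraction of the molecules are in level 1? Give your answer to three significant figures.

0.00773

Eᵢ/kT = 0, 4.8544.
Z = Σ e^(−Eᵢ/kT) = e^(−0) + e^(−4.8544) = 1.0000 + 0.0077940 = 1.0078.
P₁ = e^(−E₁/kT) / Z = 0.0077940/1.0078 = 0.00773.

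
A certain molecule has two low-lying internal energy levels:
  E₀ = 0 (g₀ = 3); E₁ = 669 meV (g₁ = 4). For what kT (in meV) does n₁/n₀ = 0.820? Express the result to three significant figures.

n₁/n₀ = (g₁/g₀) exp[−(E₁−E₀)/kT] = 0.820.
⇒ (E₁−E₀)/kT = ln((4/3)/0.820) = ln(1.6260) = 0.48612.
kT = 669 meV / 0.48612 = 1380 meV.

1380 meV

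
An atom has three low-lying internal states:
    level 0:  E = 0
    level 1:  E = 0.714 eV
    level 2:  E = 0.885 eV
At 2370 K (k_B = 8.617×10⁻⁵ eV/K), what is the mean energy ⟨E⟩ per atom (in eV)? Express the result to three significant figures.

k_BT = 8.617×10⁻⁵ × 2370 K = 0.20422 eV.
Eᵢ/kT = 0, 3.4962, 4.3336.
Z = Σ e^(−Eᵢ/kT) = e^(−0) + e^(−3.4962) + e^(−4.3336) = 1.0000 + 0.030312 + 0.013120 = 1.0434.
⟨E⟩ = Σ Eᵢ e^(−Eᵢ/kT) / Z = (0·1.0000 + 0.714·0.030312 + 0.885·0.013120) / 1.0434 = 0.0319 eV.

0.0319 eV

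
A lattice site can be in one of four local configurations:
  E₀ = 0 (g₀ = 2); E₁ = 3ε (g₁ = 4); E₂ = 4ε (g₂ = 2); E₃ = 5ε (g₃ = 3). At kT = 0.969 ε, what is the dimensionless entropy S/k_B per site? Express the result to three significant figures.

Eᵢ/kT = 0, 3.0960, 4.1280, 5.1600.
Z = Σ gᵢe^(−Eᵢ/kT) = 2·e^(−0) + 4·e^(−3.0960) + 2·e^(−4.1280) + 3·e^(−5.1600) = 2.0000 + 0.18092 + 0.032230 + 0.017225 = 2.2304.
⟨E⟩ = Σ EᵢPᵢ = 0.33976 ε.
S/k_B = ln Z + ⟨E⟩/kT = ln(2.2304) + 0.33976/0.969 = 0.80218 + 0.35063 = 1.15.

1.15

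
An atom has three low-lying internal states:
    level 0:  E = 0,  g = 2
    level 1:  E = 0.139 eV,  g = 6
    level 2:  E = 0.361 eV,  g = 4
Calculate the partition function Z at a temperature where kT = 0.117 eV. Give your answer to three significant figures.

Z = 4.01

Eᵢ/kT = 0, 1.1880, 3.0855.
Z = Σ gᵢe^(−Eᵢ/kT) = 2·e^(−0) + 6·e^(−1.1880) + 4·e^(−3.0855) = 2.0000 + 1.8290 + 0.18283 = 4.0118.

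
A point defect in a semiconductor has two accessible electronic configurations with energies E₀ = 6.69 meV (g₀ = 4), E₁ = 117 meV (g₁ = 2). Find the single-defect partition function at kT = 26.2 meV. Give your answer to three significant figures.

Z = 3.12

Eᵢ/kT = 0.25534, 4.4656.
Z = Σ gᵢe^(−Eᵢ/kT) = 4·e^(−0.25534) + 2·e^(−4.4656) = 3.0986 + 0.022996 = 3.1216.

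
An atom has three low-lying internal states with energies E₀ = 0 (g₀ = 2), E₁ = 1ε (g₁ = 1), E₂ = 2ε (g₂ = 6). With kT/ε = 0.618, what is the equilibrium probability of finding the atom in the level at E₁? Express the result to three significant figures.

0.0815

Eᵢ/kT = 0, 1.6181, 3.2362.
Z = Σ gᵢe^(−Eᵢ/kT) = 2·e^(−0) + 1·e^(−1.6181) + 6·e^(−3.2362) = 2.0000 + 0.19828 + 0.23588 = 2.4342.
P₁ = g₁ e^(−E₁/kT) / Z = 0.19828/2.4342 = 0.0815.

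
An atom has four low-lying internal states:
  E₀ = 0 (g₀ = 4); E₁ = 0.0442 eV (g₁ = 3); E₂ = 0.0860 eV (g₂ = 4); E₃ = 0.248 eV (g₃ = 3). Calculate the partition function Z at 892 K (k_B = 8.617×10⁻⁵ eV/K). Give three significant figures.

Z = 7.11

k_BT = 8.617×10⁻⁵ × 892 K = 0.076864 eV.
Eᵢ/kT = 0, 0.57504, 1.1189, 3.2265.
Z = Σ gᵢe^(−Eᵢ/kT) = 4·e^(−0) + 3·e^(−0.57504) + 4·e^(−1.1189) + 3·e^(−3.2265) = 4.0000 + 1.6880 + 1.3066 + 0.11909 = 7.1137.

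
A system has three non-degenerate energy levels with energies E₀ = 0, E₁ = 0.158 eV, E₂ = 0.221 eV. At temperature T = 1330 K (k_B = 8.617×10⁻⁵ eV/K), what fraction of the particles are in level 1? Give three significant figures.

k_BT = 8.617×10⁻⁵ × 1330 K = 0.11461 eV.
Eᵢ/kT = 0, 1.3786, 1.9283.
Z = Σ e^(−Eᵢ/kT) = e^(−0) + e^(−1.3786) + e^(−1.9283) = 1.0000 + 0.25193 + 0.14540 = 1.3973.
P₁ = e^(−E₁/kT) / Z = 0.25193/1.3973 = 0.180.

0.180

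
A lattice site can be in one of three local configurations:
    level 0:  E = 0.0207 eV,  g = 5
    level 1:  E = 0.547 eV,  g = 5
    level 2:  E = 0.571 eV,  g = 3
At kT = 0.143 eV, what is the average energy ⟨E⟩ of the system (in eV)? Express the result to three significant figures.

Eᵢ/kT = 0.14476, 3.8252, 3.9930.
Z = Σ gᵢe^(−Eᵢ/kT) = 5·e^(−0.14476) + 5·e^(−3.8252) + 3·e^(−3.9930) = 4.3261 + 0.10907 + 0.055333 = 4.4905.
⟨E⟩ = Σ Eᵢ gᵢe^(−Eᵢ/kT) / Z = (0.0207·4.3261 + 0.547·0.10907 + 0.571·0.055333) / 4.4905 = 0.0403 eV.

0.0403 eV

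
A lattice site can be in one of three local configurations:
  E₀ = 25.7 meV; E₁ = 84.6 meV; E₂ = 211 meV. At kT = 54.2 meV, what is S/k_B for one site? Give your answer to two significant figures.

0.66

Eᵢ/kT = 0.4742, 1.561, 3.893.
Z = Σ e^(−Eᵢ/kT) = e^(−0.4742) + e^(−1.561) + e^(−3.893) = 0.6224 + 0.2099 + 0.02038 = 0.8527.
⟨E⟩ = Σ EᵢPᵢ = 44.63 meV.
S/k_B = ln Z + ⟨E⟩/kT = ln(0.8527) + 44.63/54.2 = -0.1593 + 0.8234 = 0.66.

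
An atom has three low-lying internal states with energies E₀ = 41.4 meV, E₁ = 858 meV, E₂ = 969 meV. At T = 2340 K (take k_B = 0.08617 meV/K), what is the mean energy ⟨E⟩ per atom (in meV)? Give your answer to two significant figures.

k_BT = 0.08617 × 2340 K = 201.6 meV.
Eᵢ/kT = 0.2054, 4.256, 4.807.
Z = Σ e^(−Eᵢ/kT) = e^(−0.2054) + e^(−4.256) + e^(−4.807) = 0.8143 + 0.01418 + 0.008172 = 0.8367.
⟨E⟩ = Σ Eᵢ e^(−Eᵢ/kT) / Z = (41.4·0.8143 + 858·0.01418 + 969·0.008172) / 0.8367 = 64 meV.

64 meV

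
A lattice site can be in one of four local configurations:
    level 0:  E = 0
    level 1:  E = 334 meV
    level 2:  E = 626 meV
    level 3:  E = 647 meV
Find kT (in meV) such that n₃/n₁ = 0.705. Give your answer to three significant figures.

895 meV

n₃/n₁ = exp[−(E₃−E₁)/kT] = 0.705.
⇒ (E₃−E₁)/kT = ln(1/0.705) = ln(1.4184) = 0.34953.
kT = 313 meV / 0.34953 = 895 meV.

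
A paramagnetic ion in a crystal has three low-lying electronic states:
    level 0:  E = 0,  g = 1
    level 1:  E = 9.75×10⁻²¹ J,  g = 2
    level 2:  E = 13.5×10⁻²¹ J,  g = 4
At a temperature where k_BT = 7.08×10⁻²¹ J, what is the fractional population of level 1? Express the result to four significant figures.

0.2404

Eᵢ/kT = 0, 1.37712, 1.90678.
Z = Σ gᵢe^(−Eᵢ/kT) = 1·e^(−0) + 2·e^(−1.37712) + 4·e^(−1.90678) = 1.00000 + 0.504608 + 0.594232 = 2.09884.
P₁ = g₁ e^(−E₁/kT) / Z = 0.504608/2.09884 = 0.2404.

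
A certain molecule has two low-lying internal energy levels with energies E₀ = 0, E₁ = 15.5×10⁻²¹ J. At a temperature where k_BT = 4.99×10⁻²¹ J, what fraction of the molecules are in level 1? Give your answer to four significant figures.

Eᵢ/kT = 0, 3.10621.
Z = Σ e^(−Eᵢ/kT) = e^(−0) + e^(−3.10621) = 1.00000 + 0.0447703 = 1.04477.
P₁ = e^(−E₁/kT) / Z = 0.0447703/1.04477 = 0.04285.

0.04285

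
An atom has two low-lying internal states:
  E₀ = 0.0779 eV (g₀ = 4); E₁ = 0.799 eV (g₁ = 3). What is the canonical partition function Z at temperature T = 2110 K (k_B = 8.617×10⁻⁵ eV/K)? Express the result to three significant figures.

Z = 2.64

k_BT = 8.617×10⁻⁵ × 2110 K = 0.18182 eV.
Eᵢ/kT = 0.42845, 4.3945.
Z = Σ gᵢe^(−Eᵢ/kT) = 4·e^(−0.42845) + 3·e^(−4.3945) = 2.6061 + 0.037035 = 2.6431.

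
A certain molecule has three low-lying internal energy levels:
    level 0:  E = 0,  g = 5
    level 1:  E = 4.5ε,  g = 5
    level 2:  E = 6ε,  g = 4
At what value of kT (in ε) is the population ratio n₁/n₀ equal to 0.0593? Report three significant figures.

n₁/n₀ = (g₁/g₀) exp[−(E₁−E₀)/kT] = 0.0593.
⇒ (E₁−E₀)/kT = ln((5/5)/0.0593) = ln(16.863) = 2.8251.
kT = 4.5ε / 2.8251 = 1.59 ε.

1.59 ε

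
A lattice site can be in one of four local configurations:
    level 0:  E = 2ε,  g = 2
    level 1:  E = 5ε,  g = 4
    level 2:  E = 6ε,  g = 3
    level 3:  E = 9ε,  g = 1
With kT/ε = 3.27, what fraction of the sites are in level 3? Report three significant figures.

0.0256

Eᵢ/kT = 0.61162, 1.5291, 1.8349, 2.7523.
Z = Σ gᵢe^(−Eᵢ/kT) = 2·e^(−0.61162) + 4·e^(−1.5291) + 3·e^(−1.8349) + 1·e^(−2.7523) = 1.0849 + 0.86692 + 0.47889 + 0.063781 = 2.4945.
P₃ = g₃ e^(−E₃/kT) / Z = 0.063781/2.4945 = 0.0256.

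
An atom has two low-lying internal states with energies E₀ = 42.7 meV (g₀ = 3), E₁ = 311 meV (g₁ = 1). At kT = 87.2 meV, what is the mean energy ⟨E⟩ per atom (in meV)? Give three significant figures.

Eᵢ/kT = 0.48968, 3.5665.
Z = Σ gᵢe^(−Eᵢ/kT) = 3·e^(−0.48968) + 1·e^(−3.5665) = 1.8385 + 0.028255 = 1.8668.
⟨E⟩ = Σ Eᵢ gᵢe^(−Eᵢ/kT) / Z = (42.7·1.8385 + 311·0.028255) / 1.8668 = 46.8 meV.

46.8 meV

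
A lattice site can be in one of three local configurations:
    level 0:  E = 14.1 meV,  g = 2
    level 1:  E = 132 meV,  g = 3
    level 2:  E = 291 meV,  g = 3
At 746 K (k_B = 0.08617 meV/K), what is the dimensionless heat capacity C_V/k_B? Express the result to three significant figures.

k_BT = 0.08617 × 746 K = 64.283 meV.
Eᵢ/kT = 0.21934, 2.0534, 4.5269.
Z = Σ gᵢe^(−Eᵢ/kT) = 2·e^(−0.21934) + 3·e^(−2.0534) + 3·e^(−4.5269) = 1.6061 + 0.38489 + 0.032442 = 2.0234.
⟨E⟩ = 40.967 meV, ⟨E²⟩ = 4829.9 meV².
C_V/k_B = (⟨E²⟩ − ⟨E⟩²)/(kT)² = (4829.9 − 1678.3)/4132.3 = 0.763.

0.763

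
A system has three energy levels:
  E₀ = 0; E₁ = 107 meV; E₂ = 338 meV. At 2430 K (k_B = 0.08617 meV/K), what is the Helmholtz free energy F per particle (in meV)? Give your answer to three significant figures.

-123 meV

k_BT = 0.08617 × 2430 K = 209.39 meV.
Eᵢ/kT = 0, 0.51101, 1.6142.
Z = Σ e^(−Eᵢ/kT) = e^(−0) + e^(−0.51101) + e^(−1.6142) = 1.0000 + 0.59989 + 0.19905 = 1.7989.
F = −kT ln Z = −209.39 × ln(1.7989) = −209.39 × 0.58718 = -123 meV.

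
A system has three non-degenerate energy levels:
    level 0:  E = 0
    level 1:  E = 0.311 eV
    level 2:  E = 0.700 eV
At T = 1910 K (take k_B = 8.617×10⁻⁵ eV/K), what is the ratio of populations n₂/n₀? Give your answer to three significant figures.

0.0142

k_BT = 8.617×10⁻⁵ × 1910 K = 0.16458 eV.
n₂/n₀ = exp[−(E₂−E₀)/kT] = exp(−(0.700 eV)/(0.16458 eV)) = exp(-4.2533) = 0.0142.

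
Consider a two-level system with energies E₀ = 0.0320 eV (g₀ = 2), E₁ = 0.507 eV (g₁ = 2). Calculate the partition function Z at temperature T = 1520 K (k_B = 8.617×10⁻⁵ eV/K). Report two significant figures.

k_BT = 8.617×10⁻⁵ × 1520 K = 0.1310 eV.
Eᵢ/kT = 0.2443, 3.870.
Z = Σ gᵢe^(−Eᵢ/kT) = 2·e^(−0.2443) + 2·e^(−3.870) = 1.567 + 0.04172 = 1.609.

Z = 1.6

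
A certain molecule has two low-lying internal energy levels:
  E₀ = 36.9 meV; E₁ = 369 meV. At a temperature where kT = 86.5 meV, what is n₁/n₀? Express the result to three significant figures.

0.0215

n₁/n₀ = exp[−(E₁−E₀)/kT] = exp(−(332.1 meV)/(86.5 meV)) = exp(-3.8393) = 0.0215.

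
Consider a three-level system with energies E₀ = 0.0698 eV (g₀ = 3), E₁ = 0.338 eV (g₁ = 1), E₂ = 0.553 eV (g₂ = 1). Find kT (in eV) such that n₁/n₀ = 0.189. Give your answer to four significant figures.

0.4727 eV

n₁/n₀ = (g₁/g₀) exp[−(E₁−E₀)/kT] = 0.189.
⇒ (E₁−E₀)/kT = ln((1/3)/0.189) = ln(1.76367) = 0.567397.
kT = 0.2682 eV / 0.567397 = 0.4727 eV.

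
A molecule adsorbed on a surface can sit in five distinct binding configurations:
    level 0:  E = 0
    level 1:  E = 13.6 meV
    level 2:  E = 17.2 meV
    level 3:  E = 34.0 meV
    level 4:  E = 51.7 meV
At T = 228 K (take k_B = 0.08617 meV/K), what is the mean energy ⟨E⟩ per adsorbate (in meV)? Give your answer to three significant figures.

10.9 meV

k_BT = 0.08617 × 228 K = 19.647 meV.
Eᵢ/kT = 0, 0.69222, 0.87545, 1.7305, 2.6314.
Z = Σ e^(−Eᵢ/kT) = e^(−0) + e^(−0.69222) + e^(−0.87545) + e^(−1.7305) + e^(−2.6314) = 1.0000 + 0.50046 + 0.41667 + 0.17720 + 0.071978 = 2.1663.
⟨E⟩ = Σ Eᵢ e^(−Eᵢ/kT) / Z = (0·1.0000 + 13.6·0.50046 + 17.2·0.41667 + 34.0·0.17720 + 51.7·0.071978) / 2.1663 = 10.9 meV.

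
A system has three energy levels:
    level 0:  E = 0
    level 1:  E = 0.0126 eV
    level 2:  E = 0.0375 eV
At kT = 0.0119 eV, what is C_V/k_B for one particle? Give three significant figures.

Eᵢ/kT = 0, 1.0588, 3.1513.
Z = Σ e^(−Eᵢ/kT) = e^(−0) + e^(−1.0588) + e^(−3.1513) = 1.0000 + 0.34687 + 0.042796 = 1.3897.
⟨E⟩ = 0.0042998 eV, ⟨E²⟩ = 0.000082932 eV².
C_V/k_B = (⟨E²⟩ − ⟨E⟩²)/(kT)² = (0.000082932 − 0.000018488)/0.00014161 = 0.455.

0.455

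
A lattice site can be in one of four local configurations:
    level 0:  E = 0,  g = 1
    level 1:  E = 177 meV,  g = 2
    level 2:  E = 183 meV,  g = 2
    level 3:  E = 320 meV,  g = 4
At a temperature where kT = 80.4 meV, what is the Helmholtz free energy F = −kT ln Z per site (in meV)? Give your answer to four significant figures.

Eᵢ/kT = 0, 2.20149, 2.27612, 3.98010.
Z = Σ gᵢe^(−Eᵢ/kT) = 1·e^(−0) + 2·e^(−2.20149) + 2·e^(−2.27612) + 4·e^(−3.98010) = 1.00000 + 0.221276 + 0.205364 + 0.0747351 = 1.50138.
F = −kT ln Z = −80.4 × ln(1.50138) = −80.4 × 0.406385 = -32.67 meV.

-32.67 meV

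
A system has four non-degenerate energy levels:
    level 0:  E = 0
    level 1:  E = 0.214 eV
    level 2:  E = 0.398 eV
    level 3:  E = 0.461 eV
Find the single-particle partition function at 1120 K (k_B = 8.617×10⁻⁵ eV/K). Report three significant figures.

k_BT = 8.617×10⁻⁵ × 1120 K = 0.096510 eV.
Eᵢ/kT = 0, 2.2174, 4.1239, 4.7767.
Z = Σ e^(−Eᵢ/kT) = e^(−0) + e^(−2.2174) + e^(−4.1239) + e^(−4.7767) = 1.0000 + 0.10889 + 0.016181 + 0.0084238 = 1.1335.

Z = 1.13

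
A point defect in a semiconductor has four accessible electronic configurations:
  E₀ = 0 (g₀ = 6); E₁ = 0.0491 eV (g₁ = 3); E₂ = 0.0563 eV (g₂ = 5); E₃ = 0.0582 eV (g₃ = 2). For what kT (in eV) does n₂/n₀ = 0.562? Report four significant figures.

n₂/n₀ = (g₂/g₀) exp[−(E₂−E₀)/kT] = 0.562.
⇒ (E₂−E₀)/kT = ln((5/6)/0.562) = ln(1.48280) = 0.393932.
kT = 0.0563 eV / 0.393932 = 0.1429 eV.

0.1429 eV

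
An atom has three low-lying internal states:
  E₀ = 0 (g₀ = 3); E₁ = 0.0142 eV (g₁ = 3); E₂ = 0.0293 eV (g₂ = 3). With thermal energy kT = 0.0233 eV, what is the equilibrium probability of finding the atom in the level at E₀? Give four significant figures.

0.5470

Eᵢ/kT = 0, 0.609442, 1.25751.
Z = Σ gᵢe^(−Eᵢ/kT) = 3·e^(−0) + 3·e^(−0.609442) + 3·e^(−1.25751) = 3.00000 + 1.63096 + 0.853084 = 5.48404.
P₀ = g₀ e^(−E₀/kT) / Z = 3.00000/5.48404 = 0.5470.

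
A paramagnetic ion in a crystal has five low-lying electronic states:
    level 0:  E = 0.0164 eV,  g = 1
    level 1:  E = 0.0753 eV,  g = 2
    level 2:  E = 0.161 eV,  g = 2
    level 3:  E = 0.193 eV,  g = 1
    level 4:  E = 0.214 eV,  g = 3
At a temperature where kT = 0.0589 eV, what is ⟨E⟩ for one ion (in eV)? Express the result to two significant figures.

0.064 eV

Eᵢ/kT = 0.2784, 1.278, 2.733, 3.277, 3.633.
Z = Σ gᵢe^(−Eᵢ/kT) = 1·e^(−0.2784) + 2·e^(−1.278) + 2·e^(−2.733) + 1·e^(−3.277) + 3·e^(−3.633) = 0.7570 + 0.5572 + 0.1300 + 0.03774 + 0.07931 = 1.561.
⟨E⟩ = Σ Eᵢ gᵢe^(−Eᵢ/kT) / Z = (0.0164·0.7570 + 0.0753·0.5572 + 0.161·0.1300 + 0.193·0.03774 + 0.214·0.07931) / 1.561 = 0.064 eV.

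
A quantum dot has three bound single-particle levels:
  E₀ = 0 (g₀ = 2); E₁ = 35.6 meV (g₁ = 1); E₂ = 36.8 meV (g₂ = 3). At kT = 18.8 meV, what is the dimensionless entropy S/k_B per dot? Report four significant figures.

1.378

Eᵢ/kT = 0, 1.89362, 1.95745.
Z = Σ gᵢe^(−Eᵢ/kT) = 2·e^(−0) + 1·e^(−1.89362) + 3·e^(−1.95745) = 2.00000 + 0.150526 + 0.423654 = 2.57418.
⟨E⟩ = Σ EᵢPᵢ = 8.13820 meV.
S/k_B = ln Z + ⟨E⟩/kT = ln(2.57418) + 8.13820/18.8 = 0.945531 + 0.432883 = 1.378.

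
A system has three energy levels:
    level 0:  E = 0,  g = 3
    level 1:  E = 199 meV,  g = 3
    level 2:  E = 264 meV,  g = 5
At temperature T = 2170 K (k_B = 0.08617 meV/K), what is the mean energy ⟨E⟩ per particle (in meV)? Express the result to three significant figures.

k_BT = 0.08617 × 2170 K = 186.99 meV.
Eᵢ/kT = 0, 1.0642, 1.4118.
Z = Σ gᵢe^(−Eᵢ/kT) = 3·e^(−0) + 3·e^(−1.0642) + 5·e^(−1.4118) = 3.0000 + 1.0350 + 1.2185 = 5.2535.
⟨E⟩ = Σ Eᵢ gᵢe^(−Eᵢ/kT) / Z = (0·3.0000 + 199·1.0350 + 264·1.2185) / 5.2535 = 100 meV.

100 meV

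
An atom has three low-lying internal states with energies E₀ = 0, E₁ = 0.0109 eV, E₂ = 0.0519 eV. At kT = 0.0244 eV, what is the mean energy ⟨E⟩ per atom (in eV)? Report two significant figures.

0.0075 eV

Eᵢ/kT = 0, 0.4467, 2.127.
Z = Σ e^(−Eᵢ/kT) = e^(−0) + e^(−0.4467) + e^(−2.127) = 1.000 + 0.6397 + 0.1192 = 1.759.
⟨E⟩ = Σ Eᵢ e^(−Eᵢ/kT) / Z = (0·1.000 + 0.0109·0.6397 + 0.0519·0.1192) / 1.759 = 0.0075 eV.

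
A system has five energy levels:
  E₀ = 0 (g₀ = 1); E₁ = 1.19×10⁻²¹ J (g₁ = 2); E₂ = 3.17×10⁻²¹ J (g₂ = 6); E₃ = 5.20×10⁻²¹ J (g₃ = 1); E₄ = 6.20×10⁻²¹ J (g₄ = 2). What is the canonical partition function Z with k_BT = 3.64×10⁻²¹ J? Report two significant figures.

Eᵢ/kT = 0, 0.3269, 0.8709, 1.429, 1.703.
Z = Σ gᵢe^(−Eᵢ/kT) = 1·e^(−0) + 2·e^(−0.3269) + 6·e^(−0.8709) + 1·e^(−1.429) + 2·e^(−1.703) = 1.000 + 1.442 + 2.511 + 0.2395 + 0.3643 = 5.557.

Z = 5.6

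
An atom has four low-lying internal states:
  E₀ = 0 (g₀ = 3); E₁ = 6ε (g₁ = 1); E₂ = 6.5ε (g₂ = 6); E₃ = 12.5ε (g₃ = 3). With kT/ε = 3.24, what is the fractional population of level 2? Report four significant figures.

Eᵢ/kT = 0, 1.85185, 2.00617, 3.85802.
Z = Σ gᵢe^(−Eᵢ/kT) = 3·e^(−0) + 1·e^(−1.85185) + 6·e^(−2.00617) + 3·e^(−3.85802) = 3.00000 + 0.156947 + 0.807017 + 0.0633293 = 4.02729.
P₂ = g₂ e^(−E₂/kT) / Z = 0.807017/4.02729 = 0.2004.

0.2004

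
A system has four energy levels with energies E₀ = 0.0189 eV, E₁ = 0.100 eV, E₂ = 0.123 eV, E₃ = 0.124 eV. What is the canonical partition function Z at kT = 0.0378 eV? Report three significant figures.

Eᵢ/kT = 0.50000, 2.6455, 3.2540, 3.2804.
Z = Σ e^(−Eᵢ/kT) = e^(−0.50000) + e^(−2.6455) + e^(−3.2540) + e^(−3.2804) = 0.60653 + 0.070970 + 0.038619 + 0.037613 = 0.75373.

Z = 0.754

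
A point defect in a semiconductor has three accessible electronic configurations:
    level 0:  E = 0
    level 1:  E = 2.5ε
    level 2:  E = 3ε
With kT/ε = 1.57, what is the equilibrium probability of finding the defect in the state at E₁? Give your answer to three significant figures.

Eᵢ/kT = 0, 1.5924, 1.9108.
Z = Σ e^(−Eᵢ/kT) = e^(−0) + e^(−1.5924) + e^(−1.9108) = 1.0000 + 0.20344 + 0.14796 = 1.3514.
P₁ = e^(−E₁/kT) / Z = 0.20344/1.3514 = 0.151.

0.151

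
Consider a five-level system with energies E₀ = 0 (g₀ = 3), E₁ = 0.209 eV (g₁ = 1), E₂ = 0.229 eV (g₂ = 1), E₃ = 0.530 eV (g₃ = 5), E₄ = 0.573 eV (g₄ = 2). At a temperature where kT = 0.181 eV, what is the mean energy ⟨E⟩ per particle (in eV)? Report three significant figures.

Eᵢ/kT = 0, 1.1547, 1.2652, 2.9282, 3.1657.
Z = Σ gᵢe^(−Eᵢ/kT) = 3·e^(−0) + 1·e^(−1.1547) + 1·e^(−1.2652) + 5·e^(−2.9282) + 2·e^(−3.1657) = 3.0000 + 0.31515 + 0.28218 + 0.26747 + 0.084369 = 3.9492.
⟨E⟩ = Σ Eᵢ gᵢe^(−Eᵢ/kT) / Z = (0·3.0000 + 0.209·0.31515 + 0.229·0.28218 + 0.530·0.26747 + 0.573·0.084369) / 3.9492 = 0.0812 eV.

0.0812 eV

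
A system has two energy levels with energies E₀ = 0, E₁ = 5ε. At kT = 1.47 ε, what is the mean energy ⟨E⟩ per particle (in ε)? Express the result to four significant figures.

0.1613 ε

Eᵢ/kT = 0, 3.40136.
Z = Σ e^(−Eᵢ/kT) = e^(−0) + e^(−3.40136) = 1.00000 + 0.0333279 = 1.03333.
⟨E⟩ = Σ Eᵢ e^(−Eᵢ/kT) / Z = (0·1.00000 + 5·0.0333279) / 1.03333 = 0.1613 ε.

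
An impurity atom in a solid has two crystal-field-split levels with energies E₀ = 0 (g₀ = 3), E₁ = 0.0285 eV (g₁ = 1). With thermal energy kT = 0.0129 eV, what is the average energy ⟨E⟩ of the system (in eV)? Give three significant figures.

Eᵢ/kT = 0, 2.2093.
Z = Σ gᵢe^(−Eᵢ/kT) = 3·e^(−0) + 1·e^(−2.2093) = 3.0000 + 0.10978 = 3.1098.
⟨E⟩ = Σ Eᵢ gᵢe^(−Eᵢ/kT) / Z = (0·3.0000 + 0.0285·0.10978) / 3.1098 = 0.00101 eV.

0.00101 eV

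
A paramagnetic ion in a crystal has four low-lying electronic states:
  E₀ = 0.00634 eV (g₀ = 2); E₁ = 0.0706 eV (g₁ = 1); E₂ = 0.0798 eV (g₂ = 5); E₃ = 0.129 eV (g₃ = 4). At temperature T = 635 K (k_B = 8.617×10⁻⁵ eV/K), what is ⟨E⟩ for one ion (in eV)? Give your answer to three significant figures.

k_BT = 8.617×10⁻⁵ × 635 K = 0.054718 eV.
Eᵢ/kT = 0.11587, 1.2903, 1.4584, 2.3575.
Z = Σ gᵢe^(−Eᵢ/kT) = 2·e^(−0.11587) + 1·e^(−1.2903) + 5·e^(−1.4584) + 4·e^(−2.3575) = 1.7812 + 0.27519 + 1.1630 + 0.37863 = 3.5980.
⟨E⟩ = Σ Eᵢ gᵢe^(−Eᵢ/kT) / Z = (0.00634·1.7812 + 0.0706·0.27519 + 0.0798·1.1630 + 0.129·0.37863) / 3.5980 = 0.0479 eV.

0.0479 eV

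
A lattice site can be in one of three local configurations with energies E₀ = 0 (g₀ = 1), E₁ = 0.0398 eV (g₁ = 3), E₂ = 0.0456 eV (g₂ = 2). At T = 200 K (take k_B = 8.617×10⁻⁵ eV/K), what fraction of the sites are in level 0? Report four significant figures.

k_BT = 8.617×10⁻⁵ × 200 K = 0.0172340 eV.
Eᵢ/kT = 0, 2.30939, 2.64593.
Z = Σ gᵢe^(−Eᵢ/kT) = 1·e^(−0) + 3·e^(−2.30939) + 2·e^(−2.64593) = 1.00000 + 0.297965 + 0.141879 = 1.43984.
P₀ = g₀ e^(−E₀/kT) / Z = 1.00000/1.43984 = 0.6945.

0.6945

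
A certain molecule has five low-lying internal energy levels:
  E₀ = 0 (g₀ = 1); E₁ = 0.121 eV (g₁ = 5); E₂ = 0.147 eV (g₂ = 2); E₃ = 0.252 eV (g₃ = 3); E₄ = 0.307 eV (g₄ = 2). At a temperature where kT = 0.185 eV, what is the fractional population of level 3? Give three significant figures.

Eᵢ/kT = 0, 0.65405, 0.79459, 1.3622, 1.6595.
Z = Σ gᵢe^(−Eᵢ/kT) = 1·e^(−0) + 5·e^(−0.65405) + 2·e^(−0.79459) + 3·e^(−1.3622) + 2·e^(−1.6595) = 1.0000 + 2.5997 + 0.90353 + 0.76829 + 0.38047 = 5.6520.
P₃ = g₃ e^(−E₃/kT) / Z = 0.76829/5.6520 = 0.136.

0.136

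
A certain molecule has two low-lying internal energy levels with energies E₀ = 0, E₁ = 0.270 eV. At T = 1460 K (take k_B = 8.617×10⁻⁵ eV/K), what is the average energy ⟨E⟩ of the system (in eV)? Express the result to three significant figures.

0.0283 eV

k_BT = 8.617×10⁻⁵ × 1460 K = 0.12581 eV.
Eᵢ/kT = 0, 2.1461.
Z = Σ e^(−Eᵢ/kT) = e^(−0) + e^(−2.1461) = 1.0000 + 0.11694 = 1.1169.
⟨E⟩ = Σ Eᵢ e^(−Eᵢ/kT) / Z = (0·1.0000 + 0.270·0.11694) / 1.1169 = 0.0283 eV.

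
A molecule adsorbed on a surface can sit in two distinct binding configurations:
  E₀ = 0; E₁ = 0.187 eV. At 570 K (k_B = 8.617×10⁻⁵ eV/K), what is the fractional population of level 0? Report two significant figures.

k_BT = 8.617×10⁻⁵ × 570 K = 0.04912 eV.
Eᵢ/kT = 0, 3.807.
Z = Σ e^(−Eᵢ/kT) = e^(−0) + e^(−3.807) = 1.000 + 0.02221 = 1.022.
P₀ = e^(−E₀/kT) / Z = 1.000/1.022 = 0.98.

0.98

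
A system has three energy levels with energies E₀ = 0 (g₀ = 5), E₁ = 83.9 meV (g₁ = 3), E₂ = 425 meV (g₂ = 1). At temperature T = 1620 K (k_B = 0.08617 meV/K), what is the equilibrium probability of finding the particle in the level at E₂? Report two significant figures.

k_BT = 0.08617 × 1620 K = 139.6 meV.
Eᵢ/kT = 0, 0.6010, 3.044.
Z = Σ gᵢe^(−Eᵢ/kT) = 5·e^(−0) + 3·e^(−0.6010) + 1·e^(−3.044) = 5.000 + 1.645 + 0.04764 = 6.693.
P₂ = g₂ e^(−E₂/kT) / Z = 0.04764/6.693 = 0.0071.

0.0071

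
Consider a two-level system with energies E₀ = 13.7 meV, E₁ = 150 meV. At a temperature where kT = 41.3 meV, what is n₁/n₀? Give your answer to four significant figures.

n₁/n₀ = exp[−(E₁−E₀)/kT] = exp(−(136.3 meV)/(41.3 meV)) = exp(-3.30024) = 0.03687.

0.03687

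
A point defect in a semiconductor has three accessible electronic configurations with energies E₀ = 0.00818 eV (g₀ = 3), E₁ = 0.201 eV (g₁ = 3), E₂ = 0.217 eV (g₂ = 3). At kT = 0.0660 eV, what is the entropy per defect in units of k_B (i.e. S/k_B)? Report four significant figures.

Eᵢ/kT = 0.123939, 3.04545, 3.28788.
Z = Σ gᵢe^(−Eᵢ/kT) = 3·e^(−0.123939) + 3·e^(−3.04545) + 3·e^(−3.28788) = 2.65030 + 0.142725 + 0.111999 = 2.90502.
⟨E⟩ = Σ EᵢPᵢ = 0.0257041 eV.
S/k_B = ln Z + ⟨E⟩/kT = ln(2.90502) + 0.0257041/0.0660 = 1.06644 + 0.389456 = 1.456.

1.456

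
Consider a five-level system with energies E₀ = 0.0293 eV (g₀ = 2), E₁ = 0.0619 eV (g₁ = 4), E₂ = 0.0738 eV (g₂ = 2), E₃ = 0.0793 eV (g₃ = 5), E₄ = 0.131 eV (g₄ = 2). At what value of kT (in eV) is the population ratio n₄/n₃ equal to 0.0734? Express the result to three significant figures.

0.0305 eV

n₄/n₃ = (g₄/g₃) exp[−(E₄−E₃)/kT] = 0.0734.
⇒ (E₄−E₃)/kT = ln((2/5)/0.0734) = ln(5.4496) = 1.6955.
kT = 0.0517 eV / 1.6955 = 0.0305 eV.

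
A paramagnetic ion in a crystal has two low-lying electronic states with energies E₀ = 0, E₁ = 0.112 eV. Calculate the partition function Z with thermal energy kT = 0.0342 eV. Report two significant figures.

Z = 1.0

Eᵢ/kT = 0, 3.275.
Z = Σ e^(−Eᵢ/kT) = e^(−0) + e^(−3.275) = 1.000 + 0.03782 = 1.038.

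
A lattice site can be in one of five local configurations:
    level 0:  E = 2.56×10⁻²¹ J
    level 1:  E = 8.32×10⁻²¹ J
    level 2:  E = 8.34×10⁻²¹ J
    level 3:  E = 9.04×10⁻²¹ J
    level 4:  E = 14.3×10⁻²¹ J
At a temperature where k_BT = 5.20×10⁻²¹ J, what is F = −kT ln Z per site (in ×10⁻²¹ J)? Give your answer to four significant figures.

-1.177 ×10⁻²¹ J

Eᵢ/kT = 0.492308, 1.60000, 1.60385, 1.73846, 2.75000.
Z = Σ e^(−Eᵢ/kT) = e^(−0.492308) + e^(−1.60000) + e^(−1.60385) + e^(−1.73846) + e^(−2.75000) = 0.611214 + 0.201897 + 0.201121 + 0.175791 + 0.0639279 = 1.25395.
F = −kT ln Z = −5.20 × ln(1.25395) = −5.20 × 0.226299 = -1.177 ×10⁻²¹ J.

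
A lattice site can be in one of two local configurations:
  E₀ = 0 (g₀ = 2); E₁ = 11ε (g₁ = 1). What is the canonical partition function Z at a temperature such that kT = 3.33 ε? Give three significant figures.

Z = 2.04

Eᵢ/kT = 0, 3.3033.
Z = Σ gᵢe^(−Eᵢ/kT) = 2·e^(−0) + 1·e^(−3.3033) = 2.0000 + 0.036762 = 2.0368.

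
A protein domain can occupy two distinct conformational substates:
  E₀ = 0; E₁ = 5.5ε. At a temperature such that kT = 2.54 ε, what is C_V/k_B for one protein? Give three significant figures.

0.433

Eᵢ/kT = 0, 2.1654.
Z = Σ e^(−Eᵢ/kT) = e^(−0) + e^(−2.1654) = 1.0000 + 0.11470 = 1.1147.
⟨E⟩ = 0.56594 ε, ⟨E²⟩ = 3.1127 ε².
C_V/k_B = (⟨E²⟩ − ⟨E⟩²)/(kT)² = (3.1127 − 0.32029)/6.4516 = 0.433.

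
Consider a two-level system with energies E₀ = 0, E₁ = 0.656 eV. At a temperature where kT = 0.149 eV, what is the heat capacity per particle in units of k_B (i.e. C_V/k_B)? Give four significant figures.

0.2316

Eᵢ/kT = 0, 4.40268.
Z = Σ e^(−Eᵢ/kT) = e^(−0) + e^(−4.40268) = 1.00000 + 0.0122445 = 1.01224.
⟨E⟩ = 0.00793526 eV, ⟨E²⟩ = 0.00520553 eV².
C_V/k_B = (⟨E²⟩ − ⟨E⟩²)/(kT)² = (0.00520553 − 0.0000629684)/0.0222010 = 0.2316.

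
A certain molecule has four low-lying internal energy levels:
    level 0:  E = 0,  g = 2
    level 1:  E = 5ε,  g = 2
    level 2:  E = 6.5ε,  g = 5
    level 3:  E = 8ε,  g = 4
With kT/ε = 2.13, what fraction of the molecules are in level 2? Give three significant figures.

Eᵢ/kT = 0, 2.3474, 3.0516, 3.7559.
Z = Σ gᵢe^(−Eᵢ/kT) = 2·e^(−0) + 2·e^(−2.3474) + 5·e^(−3.0516) + 4·e^(−3.7559) = 2.0000 + 0.19123 + 0.23642 + 0.093518 = 2.5212.
P₂ = g₂ e^(−E₂/kT) / Z = 0.23642/2.5212 = 0.0938.

0.0938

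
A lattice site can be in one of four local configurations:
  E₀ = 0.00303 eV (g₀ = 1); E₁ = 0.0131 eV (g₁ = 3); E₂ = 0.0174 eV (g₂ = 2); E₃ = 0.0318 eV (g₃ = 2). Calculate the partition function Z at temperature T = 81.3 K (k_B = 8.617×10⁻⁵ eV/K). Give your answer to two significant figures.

k_BT = 8.617×10⁻⁵ × 81.3 K = 0.007006 eV.
Eᵢ/kT = 0.4325, 1.870, 2.484, 4.539.
Z = Σ gᵢe^(−Eᵢ/kT) = 1·e^(−0.4325) + 3·e^(−1.870) + 2·e^(−2.484) + 2·e^(−4.539) = 0.6489 + 0.4624 + 0.1668 + 0.02137 = 1.299.

Z = 1.3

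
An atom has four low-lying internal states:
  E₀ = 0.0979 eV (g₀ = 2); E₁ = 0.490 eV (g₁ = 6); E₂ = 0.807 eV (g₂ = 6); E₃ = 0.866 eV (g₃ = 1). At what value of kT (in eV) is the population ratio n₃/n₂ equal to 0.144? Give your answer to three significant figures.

n₃/n₂ = (g₃/g₂) exp[−(E₃−E₂)/kT] = 0.144.
⇒ (E₃−E₂)/kT = ln((1/6)/0.144) = ln(1.1574) = 0.14618.
kT = 0.059 eV / 0.14618 = 0.404 eV.

0.404 eV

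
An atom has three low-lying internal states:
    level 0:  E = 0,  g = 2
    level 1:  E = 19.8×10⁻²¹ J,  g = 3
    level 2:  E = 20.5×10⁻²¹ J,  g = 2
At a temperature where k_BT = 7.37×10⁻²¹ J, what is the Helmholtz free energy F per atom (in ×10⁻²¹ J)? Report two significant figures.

Eᵢ/kT = 0, 2.687, 2.782.
Z = Σ gᵢe^(−Eᵢ/kT) = 2·e^(−0) + 3·e^(−2.687) + 2·e^(−2.782) = 2.000 + 0.2043 + 0.1238 = 2.328.
F = −kT ln Z = −7.37 × ln(2.328) = −7.37 × 0.8450 = -6.2 ×10⁻²¹ J.

-6.2 ×10⁻²¹ J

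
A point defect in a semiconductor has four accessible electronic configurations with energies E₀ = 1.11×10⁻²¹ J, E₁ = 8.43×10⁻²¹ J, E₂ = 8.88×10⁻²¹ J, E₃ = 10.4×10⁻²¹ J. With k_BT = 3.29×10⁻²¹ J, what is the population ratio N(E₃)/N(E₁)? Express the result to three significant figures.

0.549

n₃/n₁ = exp[−(E₃−E₁)/kT] = exp(−(1.97 ×10⁻²¹ J)/(3.29 ×10⁻²¹ J)) = exp(-0.59878) = 0.549.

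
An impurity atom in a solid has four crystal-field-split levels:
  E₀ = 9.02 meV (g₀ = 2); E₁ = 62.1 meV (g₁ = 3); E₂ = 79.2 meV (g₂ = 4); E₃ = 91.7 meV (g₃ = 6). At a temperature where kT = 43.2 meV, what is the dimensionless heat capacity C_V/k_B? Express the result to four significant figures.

0.6675

Eᵢ/kT = 0.208796, 1.43750, 1.83333, 2.12269.
Z = Σ gᵢe^(−Eᵢ/kT) = 2·e^(−0.208796) + 3·e^(−1.43750) + 4·e^(−1.83333) + 6·e^(−2.12269) = 1.62312 + 0.712562 + 0.639521 + 0.718255 = 3.69346.
⟨E⟩ = 47.4906 meV, ⟨E²⟩ = 3501.11 meV².
C_V/k_B = (⟨E²⟩ − ⟨E⟩²)/(kT)² = (3501.11 − 2255.36)/1866.24 = 0.6675.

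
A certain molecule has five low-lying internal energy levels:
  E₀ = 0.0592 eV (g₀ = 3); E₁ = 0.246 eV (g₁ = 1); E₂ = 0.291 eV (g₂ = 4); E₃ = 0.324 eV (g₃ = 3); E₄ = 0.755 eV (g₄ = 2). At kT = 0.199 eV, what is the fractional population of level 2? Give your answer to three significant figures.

Eᵢ/kT = 0.29749, 1.2362, 1.4623, 1.6281, 3.7940.
Z = Σ gᵢe^(−Eᵢ/kT) = 3·e^(−0.29749) + 1·e^(−1.2362) + 4·e^(−1.4623) + 3·e^(−1.6281) + 2·e^(−3.7940) = 2.2280 + 0.29049 + 0.92681 + 0.58891 + 0.045011 = 4.0792.
P₂ = g₂ e^(−E₂/kT) / Z = 0.92681/4.0792 = 0.227.

0.227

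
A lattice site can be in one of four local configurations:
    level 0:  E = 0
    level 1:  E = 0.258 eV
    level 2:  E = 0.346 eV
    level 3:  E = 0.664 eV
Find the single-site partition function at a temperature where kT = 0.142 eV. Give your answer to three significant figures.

Z = 1.26

Eᵢ/kT = 0, 1.8169, 2.4366, 4.6761.
Z = Σ e^(−Eᵢ/kT) = e^(−0) + e^(−1.8169) + e^(−2.4366) + e^(−4.6761) = 1.0000 + 0.16253 + 0.087458 + 0.0093153 = 1.2593.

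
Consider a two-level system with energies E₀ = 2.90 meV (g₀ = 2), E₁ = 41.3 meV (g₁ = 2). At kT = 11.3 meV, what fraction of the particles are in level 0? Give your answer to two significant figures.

0.97

Eᵢ/kT = 0.2566, 3.655.
Z = Σ gᵢe^(−Eᵢ/kT) = 2·e^(−0.2566) + 2·e^(−3.655) = 1.547 + 0.05172 = 1.599.
P₀ = g₀ e^(−E₀/kT) / Z = 1.547/1.599 = 0.97.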